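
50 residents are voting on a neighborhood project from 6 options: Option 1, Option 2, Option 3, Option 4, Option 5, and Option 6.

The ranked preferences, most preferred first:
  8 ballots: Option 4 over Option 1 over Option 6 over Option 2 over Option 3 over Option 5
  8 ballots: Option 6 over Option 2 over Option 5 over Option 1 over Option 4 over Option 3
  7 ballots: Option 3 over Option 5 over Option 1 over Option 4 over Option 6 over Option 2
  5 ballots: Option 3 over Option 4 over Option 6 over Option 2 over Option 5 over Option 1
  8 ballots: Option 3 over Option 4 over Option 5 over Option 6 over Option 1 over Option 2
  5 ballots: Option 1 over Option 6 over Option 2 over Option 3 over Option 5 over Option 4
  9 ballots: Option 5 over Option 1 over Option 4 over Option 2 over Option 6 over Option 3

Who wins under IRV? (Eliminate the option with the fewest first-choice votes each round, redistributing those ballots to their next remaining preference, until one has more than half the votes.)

Round 1: Option 1 5, Option 2 0, Option 3 20, Option 4 8, Option 5 9, Option 6 8. Option 2 eliminated.
Round 2: Option 1 5, Option 3 20, Option 4 8, Option 5 9, Option 6 8. Option 1 eliminated.
Round 3: Option 3 20, Option 4 8, Option 5 9, Option 6 13. Option 4 eliminated.
Round 4: Option 3 20, Option 5 9, Option 6 21. Option 5 eliminated.
Round 5: Option 3 20, Option 6 30. Option 6 has a majority (≥26).

Option 6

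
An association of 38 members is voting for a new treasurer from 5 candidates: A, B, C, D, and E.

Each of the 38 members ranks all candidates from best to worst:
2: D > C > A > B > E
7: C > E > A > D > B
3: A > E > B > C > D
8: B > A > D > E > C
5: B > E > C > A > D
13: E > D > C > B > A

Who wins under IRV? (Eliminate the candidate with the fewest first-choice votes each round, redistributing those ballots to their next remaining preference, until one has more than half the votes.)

E

Round 1: A 3, B 13, C 7, D 2, E 13. D eliminated.
Round 2: A 3, B 13, C 9, E 13. A eliminated.
Round 3: B 13, C 9, E 16. C eliminated.
Round 4: B 15, E 23. E has a majority (≥20).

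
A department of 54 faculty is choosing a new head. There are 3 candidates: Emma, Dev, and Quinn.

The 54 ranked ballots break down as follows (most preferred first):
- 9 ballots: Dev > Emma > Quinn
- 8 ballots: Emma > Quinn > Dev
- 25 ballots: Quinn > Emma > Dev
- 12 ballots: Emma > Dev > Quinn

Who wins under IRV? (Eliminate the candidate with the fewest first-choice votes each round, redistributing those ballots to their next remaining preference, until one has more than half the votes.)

Emma

Round 1: Emma 20, Dev 9, Quinn 25. Dev eliminated.
Round 2: Emma 29, Quinn 25. Emma has a majority (≥28).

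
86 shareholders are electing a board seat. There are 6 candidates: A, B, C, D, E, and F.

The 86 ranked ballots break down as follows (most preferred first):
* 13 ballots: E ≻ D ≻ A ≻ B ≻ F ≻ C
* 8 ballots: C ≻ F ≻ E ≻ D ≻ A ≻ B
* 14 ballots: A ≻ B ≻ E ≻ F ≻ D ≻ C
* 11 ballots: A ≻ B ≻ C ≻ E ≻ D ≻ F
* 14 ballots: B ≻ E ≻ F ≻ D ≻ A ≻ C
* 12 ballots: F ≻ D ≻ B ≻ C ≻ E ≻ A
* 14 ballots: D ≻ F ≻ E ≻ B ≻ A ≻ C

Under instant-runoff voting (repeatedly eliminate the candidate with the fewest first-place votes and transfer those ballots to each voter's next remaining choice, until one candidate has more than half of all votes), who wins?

F

Round 1: A 25, B 14, C 8, D 14, E 13, F 12. C eliminated.
Round 2: A 25, B 14, D 14, E 13, F 20. E eliminated.
Round 3: A 25, B 14, D 27, F 20. B eliminated.
Round 4: A 25, D 27, F 34. A eliminated.
Round 5: D 38, F 48. F has a majority (≥44).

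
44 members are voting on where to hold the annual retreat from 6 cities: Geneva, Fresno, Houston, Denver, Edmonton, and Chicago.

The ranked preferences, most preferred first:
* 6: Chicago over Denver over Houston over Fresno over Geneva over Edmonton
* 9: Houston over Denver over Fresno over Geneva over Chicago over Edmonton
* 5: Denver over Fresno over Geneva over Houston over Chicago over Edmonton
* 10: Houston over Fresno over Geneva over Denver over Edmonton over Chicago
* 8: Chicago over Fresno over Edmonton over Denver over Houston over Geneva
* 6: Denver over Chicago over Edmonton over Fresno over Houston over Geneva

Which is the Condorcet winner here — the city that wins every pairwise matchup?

Denver

Denver vs Geneva: 34–10
Denver vs Fresno: 26–18
Denver vs Houston: 25–19
Denver vs Edmonton: 36–8
Denver vs Chicago: 30–14
Denver beats every other city.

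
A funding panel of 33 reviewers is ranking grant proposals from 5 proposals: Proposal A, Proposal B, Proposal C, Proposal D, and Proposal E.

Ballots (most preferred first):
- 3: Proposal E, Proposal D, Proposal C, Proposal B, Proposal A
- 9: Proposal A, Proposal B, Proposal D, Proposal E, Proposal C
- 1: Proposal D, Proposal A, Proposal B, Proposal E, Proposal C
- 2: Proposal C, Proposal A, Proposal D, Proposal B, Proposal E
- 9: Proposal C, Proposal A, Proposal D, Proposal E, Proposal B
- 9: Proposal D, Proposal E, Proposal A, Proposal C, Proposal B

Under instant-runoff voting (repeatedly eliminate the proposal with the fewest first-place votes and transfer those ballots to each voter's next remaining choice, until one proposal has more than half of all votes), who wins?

Proposal D

Round 1: Proposal A 9, Proposal B 0, Proposal C 11, Proposal D 10, Proposal E 3. Proposal B eliminated.
Round 2: Proposal A 9, Proposal C 11, Proposal D 10, Proposal E 3. Proposal E eliminated.
Round 3: Proposal A 9, Proposal C 11, Proposal D 13. Proposal A eliminated.
Round 4: Proposal C 11, Proposal D 22. Proposal D has a majority (≥17).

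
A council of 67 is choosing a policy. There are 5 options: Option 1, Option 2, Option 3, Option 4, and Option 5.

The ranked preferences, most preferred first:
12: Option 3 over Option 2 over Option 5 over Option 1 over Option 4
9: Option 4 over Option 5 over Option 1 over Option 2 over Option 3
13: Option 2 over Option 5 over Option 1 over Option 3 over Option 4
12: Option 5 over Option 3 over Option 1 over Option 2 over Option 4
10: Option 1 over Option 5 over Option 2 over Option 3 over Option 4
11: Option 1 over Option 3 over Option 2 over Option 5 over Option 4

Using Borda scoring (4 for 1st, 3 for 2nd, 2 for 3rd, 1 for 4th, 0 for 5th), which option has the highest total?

Option 5

Option 1: 12×1 + 9×2 + 13×2 + 12×2 + 10×4 + 11×4 = 164
Option 2: 12×3 + 9×1 + 13×4 + 12×1 + 10×2 + 11×2 = 151
Option 3: 12×4 + 9×0 + 13×1 + 12×3 + 10×1 + 11×3 = 140
Option 4: 12×0 + 9×4 + 13×0 + 12×0 + 10×0 + 11×0 = 36
Option 5: 12×2 + 9×3 + 13×3 + 12×4 + 10×3 + 11×1 = 179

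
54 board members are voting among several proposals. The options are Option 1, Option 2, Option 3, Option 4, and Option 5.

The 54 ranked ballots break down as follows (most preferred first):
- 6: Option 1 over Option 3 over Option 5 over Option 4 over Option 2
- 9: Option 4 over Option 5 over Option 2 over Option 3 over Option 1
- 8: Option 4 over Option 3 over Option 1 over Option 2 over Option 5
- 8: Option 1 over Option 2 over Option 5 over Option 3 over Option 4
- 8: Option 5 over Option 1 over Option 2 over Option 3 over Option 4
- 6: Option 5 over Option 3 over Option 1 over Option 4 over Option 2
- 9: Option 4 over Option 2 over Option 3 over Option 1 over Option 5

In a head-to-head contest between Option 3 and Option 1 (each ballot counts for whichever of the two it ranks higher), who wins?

Option 3 is ranked above Option 1 on 32 ballots; Option 1 above Option 3 on 22.

Option 3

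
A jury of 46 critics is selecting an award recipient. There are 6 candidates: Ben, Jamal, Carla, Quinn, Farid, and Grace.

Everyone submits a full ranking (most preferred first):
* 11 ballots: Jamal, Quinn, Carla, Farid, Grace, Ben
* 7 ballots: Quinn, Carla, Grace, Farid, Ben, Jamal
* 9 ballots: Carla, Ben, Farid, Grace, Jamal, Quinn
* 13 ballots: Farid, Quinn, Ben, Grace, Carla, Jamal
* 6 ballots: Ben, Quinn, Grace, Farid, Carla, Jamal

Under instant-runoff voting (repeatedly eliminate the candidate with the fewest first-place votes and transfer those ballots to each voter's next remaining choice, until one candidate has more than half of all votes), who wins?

Quinn

Round 1: Ben 6, Jamal 11, Carla 9, Quinn 7, Farid 13, Grace 0. Grace eliminated.
Round 2: Ben 6, Jamal 11, Carla 9, Quinn 7, Farid 13. Ben eliminated.
Round 3: Jamal 11, Carla 9, Quinn 13, Farid 13. Carla eliminated.
Round 4: Jamal 11, Quinn 13, Farid 22. Jamal eliminated.
Round 5: Quinn 24, Farid 22. Quinn has a majority (≥24).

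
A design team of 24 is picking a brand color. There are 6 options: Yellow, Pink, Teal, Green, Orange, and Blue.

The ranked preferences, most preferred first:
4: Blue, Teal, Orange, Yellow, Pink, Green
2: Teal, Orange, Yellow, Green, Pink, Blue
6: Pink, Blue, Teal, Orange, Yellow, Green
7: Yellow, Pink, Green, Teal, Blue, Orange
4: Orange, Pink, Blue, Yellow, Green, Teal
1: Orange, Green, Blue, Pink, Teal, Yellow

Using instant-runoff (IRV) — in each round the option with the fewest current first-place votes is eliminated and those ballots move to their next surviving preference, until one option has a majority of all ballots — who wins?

Orange

Round 1: Yellow 7, Pink 6, Teal 2, Green 0, Orange 5, Blue 4. Green eliminated.
Round 2: Yellow 7, Pink 6, Teal 2, Orange 5, Blue 4. Teal eliminated.
Round 3: Yellow 7, Pink 6, Orange 7, Blue 4. Blue eliminated.
Round 4: Yellow 7, Pink 6, Orange 11. Pink eliminated.
Round 5: Yellow 7, Orange 17. Orange has a majority (≥13).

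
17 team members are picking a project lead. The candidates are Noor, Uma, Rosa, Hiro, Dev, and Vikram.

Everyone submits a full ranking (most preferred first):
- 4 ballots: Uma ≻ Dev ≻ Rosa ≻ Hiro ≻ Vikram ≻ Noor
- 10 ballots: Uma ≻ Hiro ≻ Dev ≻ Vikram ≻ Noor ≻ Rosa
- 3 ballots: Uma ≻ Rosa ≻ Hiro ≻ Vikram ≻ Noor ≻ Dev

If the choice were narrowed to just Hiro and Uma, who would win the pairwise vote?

Hiro is ranked above Uma on 0 ballots; Uma above Hiro on 17.

Uma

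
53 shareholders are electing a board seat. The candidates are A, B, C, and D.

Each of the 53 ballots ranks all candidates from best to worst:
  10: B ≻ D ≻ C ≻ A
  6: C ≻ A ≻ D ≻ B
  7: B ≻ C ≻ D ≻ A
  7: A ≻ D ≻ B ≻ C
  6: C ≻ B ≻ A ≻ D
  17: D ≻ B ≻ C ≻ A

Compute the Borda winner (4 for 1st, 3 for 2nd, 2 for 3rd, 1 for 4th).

A: 10×1 + 6×3 + 7×1 + 7×4 + 6×2 + 17×1 = 92
B: 10×4 + 6×1 + 7×4 + 7×2 + 6×3 + 17×3 = 157
C: 10×2 + 6×4 + 7×3 + 7×1 + 6×4 + 17×2 = 130
D: 10×3 + 6×2 + 7×2 + 7×3 + 6×1 + 17×4 = 151

B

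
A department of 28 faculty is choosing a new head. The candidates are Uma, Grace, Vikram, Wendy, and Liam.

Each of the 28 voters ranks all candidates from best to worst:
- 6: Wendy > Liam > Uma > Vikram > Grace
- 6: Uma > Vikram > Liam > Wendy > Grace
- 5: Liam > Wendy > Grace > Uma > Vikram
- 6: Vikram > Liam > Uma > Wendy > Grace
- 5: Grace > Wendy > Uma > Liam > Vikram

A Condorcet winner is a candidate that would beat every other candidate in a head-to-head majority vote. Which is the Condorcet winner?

Liam

Liam vs Uma: 17–11
Liam vs Grace: 23–5
Liam vs Vikram: 16–12
Liam vs Wendy: 17–11
Liam beats every other candidate.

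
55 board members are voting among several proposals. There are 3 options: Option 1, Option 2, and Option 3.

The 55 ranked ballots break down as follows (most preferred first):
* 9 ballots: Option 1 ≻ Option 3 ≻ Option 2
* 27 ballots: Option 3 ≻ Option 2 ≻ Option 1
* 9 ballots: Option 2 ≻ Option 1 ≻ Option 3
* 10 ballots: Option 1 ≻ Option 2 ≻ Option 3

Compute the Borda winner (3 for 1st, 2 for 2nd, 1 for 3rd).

Option 3

Option 1: 9×3 + 27×1 + 9×2 + 10×3 = 102
Option 2: 9×1 + 27×2 + 9×3 + 10×2 = 110
Option 3: 9×2 + 27×3 + 9×1 + 10×1 = 118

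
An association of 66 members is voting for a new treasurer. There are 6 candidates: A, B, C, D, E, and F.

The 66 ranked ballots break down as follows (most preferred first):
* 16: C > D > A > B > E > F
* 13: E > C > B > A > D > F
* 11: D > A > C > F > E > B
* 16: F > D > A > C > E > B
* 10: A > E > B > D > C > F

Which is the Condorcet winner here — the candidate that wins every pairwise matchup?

D

D vs A: 43–23
D vs B: 43–23
D vs C: 37–29
D vs E: 43–23
D vs F: 50–16
D beats every other candidate.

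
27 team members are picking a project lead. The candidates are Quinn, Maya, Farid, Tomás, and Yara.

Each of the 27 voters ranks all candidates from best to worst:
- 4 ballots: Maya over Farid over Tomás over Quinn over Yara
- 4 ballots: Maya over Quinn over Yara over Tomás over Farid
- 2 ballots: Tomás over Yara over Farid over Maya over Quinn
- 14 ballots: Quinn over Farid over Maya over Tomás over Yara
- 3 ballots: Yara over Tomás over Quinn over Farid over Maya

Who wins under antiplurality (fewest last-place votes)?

Last-place votes: Quinn 2, Maya 3, Farid 4, Tomás 0, Yara 18.

Tomás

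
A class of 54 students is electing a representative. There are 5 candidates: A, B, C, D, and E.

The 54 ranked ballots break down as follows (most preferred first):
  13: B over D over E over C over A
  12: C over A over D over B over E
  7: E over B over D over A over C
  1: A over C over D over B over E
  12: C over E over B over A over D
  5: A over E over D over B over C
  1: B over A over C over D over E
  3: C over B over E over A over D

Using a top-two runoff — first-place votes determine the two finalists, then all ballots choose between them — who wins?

Round 1 first-place votes: A 6, B 14, C 27, D 0, E 7. C and B advance.
Runoff: C is ranked above B on 28 ballots, B above C on 26.

C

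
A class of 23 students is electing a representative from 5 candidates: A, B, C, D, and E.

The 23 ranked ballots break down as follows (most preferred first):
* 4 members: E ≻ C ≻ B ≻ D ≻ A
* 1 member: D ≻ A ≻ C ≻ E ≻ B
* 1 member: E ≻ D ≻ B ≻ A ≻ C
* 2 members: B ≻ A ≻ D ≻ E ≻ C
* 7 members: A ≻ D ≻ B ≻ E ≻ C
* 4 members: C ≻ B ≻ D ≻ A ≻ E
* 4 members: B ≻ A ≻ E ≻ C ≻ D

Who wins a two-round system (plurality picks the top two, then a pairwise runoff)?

B

Round 1 first-place votes: A 7, B 6, C 4, D 1, E 5. A and B advance.
Runoff: A is ranked above B on 8 ballots, B above A on 15.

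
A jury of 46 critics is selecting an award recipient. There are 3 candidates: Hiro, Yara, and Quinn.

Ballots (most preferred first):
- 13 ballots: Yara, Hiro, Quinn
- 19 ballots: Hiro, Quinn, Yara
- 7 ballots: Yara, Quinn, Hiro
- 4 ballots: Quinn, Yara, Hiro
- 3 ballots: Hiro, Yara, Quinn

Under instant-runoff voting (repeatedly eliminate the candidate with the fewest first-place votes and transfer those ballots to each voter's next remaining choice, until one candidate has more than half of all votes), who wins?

Round 1: Hiro 22, Yara 20, Quinn 4. Quinn eliminated.
Round 2: Hiro 22, Yara 24. Yara has a majority (≥24).

Yara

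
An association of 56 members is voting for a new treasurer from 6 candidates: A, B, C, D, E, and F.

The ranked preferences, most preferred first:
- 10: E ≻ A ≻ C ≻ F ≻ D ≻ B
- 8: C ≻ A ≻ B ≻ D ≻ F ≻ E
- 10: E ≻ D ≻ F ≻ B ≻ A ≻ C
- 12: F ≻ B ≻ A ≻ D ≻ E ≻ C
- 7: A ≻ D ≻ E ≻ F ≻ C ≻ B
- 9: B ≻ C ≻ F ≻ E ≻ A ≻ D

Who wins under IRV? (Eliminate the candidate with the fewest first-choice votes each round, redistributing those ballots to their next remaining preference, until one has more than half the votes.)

B

Round 1: A 7, B 9, C 8, D 0, E 20, F 12. D eliminated.
Round 2: A 7, B 9, C 8, E 20, F 12. A eliminated.
Round 3: B 9, C 8, E 27, F 12. C eliminated.
Round 4: B 17, E 27, F 12. F eliminated.
Round 5: B 29, E 27. B has a majority (≥29).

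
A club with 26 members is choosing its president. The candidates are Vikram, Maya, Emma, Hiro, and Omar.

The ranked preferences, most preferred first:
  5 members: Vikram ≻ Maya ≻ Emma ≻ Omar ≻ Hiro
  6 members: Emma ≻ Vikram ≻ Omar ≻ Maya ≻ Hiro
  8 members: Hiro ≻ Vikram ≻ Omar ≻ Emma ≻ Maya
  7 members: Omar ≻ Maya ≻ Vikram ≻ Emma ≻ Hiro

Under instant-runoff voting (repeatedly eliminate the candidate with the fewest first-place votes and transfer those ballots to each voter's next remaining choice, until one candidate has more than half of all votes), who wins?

Round 1: Vikram 5, Maya 0, Emma 6, Hiro 8, Omar 7. Maya eliminated.
Round 2: Vikram 5, Emma 6, Hiro 8, Omar 7. Vikram eliminated.
Round 3: Emma 11, Hiro 8, Omar 7. Omar eliminated.
Round 4: Emma 18, Hiro 8. Emma has a majority (≥14).

Emma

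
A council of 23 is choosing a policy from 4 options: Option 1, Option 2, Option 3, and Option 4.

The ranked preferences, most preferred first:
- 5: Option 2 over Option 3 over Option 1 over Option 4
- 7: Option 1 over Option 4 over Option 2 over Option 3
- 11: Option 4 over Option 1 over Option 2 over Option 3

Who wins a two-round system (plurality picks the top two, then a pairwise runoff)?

Round 1 first-place votes: Option 1 7, Option 2 5, Option 3 0, Option 4 11. Option 4 and Option 1 advance.
Runoff: Option 4 is ranked above Option 1 on 11 ballots, Option 1 above Option 4 on 12.

Option 1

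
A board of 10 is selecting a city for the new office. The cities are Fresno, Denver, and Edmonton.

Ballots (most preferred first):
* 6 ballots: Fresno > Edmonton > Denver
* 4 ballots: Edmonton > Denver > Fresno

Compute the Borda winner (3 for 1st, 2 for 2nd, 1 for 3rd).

Fresno: 6×3 + 4×1 = 22
Denver: 6×1 + 4×2 = 14
Edmonton: 6×2 + 4×3 = 24

Edmonton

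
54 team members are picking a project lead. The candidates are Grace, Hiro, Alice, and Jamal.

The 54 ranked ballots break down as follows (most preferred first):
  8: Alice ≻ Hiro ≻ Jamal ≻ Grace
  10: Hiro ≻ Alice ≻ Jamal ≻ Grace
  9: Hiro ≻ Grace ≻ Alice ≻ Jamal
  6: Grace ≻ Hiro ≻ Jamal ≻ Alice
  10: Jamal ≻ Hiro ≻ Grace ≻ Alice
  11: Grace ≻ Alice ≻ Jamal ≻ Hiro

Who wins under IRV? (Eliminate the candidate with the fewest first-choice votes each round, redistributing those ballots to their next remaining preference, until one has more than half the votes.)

Round 1: Grace 17, Hiro 19, Alice 8, Jamal 10. Alice eliminated.
Round 2: Grace 17, Hiro 27, Jamal 10. Jamal eliminated.
Round 3: Grace 17, Hiro 37. Hiro has a majority (≥28).

Hiro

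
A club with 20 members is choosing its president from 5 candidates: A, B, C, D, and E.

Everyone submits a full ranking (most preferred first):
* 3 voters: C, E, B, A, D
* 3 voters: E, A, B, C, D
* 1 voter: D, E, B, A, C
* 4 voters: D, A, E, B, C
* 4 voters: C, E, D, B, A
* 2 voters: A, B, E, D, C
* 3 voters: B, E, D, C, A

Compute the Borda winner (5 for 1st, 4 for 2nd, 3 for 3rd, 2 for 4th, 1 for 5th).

A: 3×2 + 3×4 + 1×2 + 4×4 + 4×1 + 2×5 + 3×1 = 53
B: 3×3 + 3×3 + 1×3 + 4×2 + 4×2 + 2×4 + 3×5 = 60
C: 3×5 + 3×2 + 1×1 + 4×1 + 4×5 + 2×1 + 3×2 = 54
D: 3×1 + 3×1 + 1×5 + 4×5 + 4×3 + 2×2 + 3×3 = 56
E: 3×4 + 3×5 + 1×4 + 4×3 + 4×4 + 2×3 + 3×4 = 77

E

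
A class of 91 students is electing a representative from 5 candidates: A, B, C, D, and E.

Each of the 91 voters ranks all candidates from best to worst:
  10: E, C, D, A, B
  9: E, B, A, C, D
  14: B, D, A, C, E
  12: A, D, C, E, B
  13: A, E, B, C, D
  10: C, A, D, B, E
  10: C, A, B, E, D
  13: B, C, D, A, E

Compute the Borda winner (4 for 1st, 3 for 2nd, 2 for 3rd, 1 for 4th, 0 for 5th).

A

A: 10×1 + 9×2 + 14×2 + 12×4 + 13×4 + 10×3 + 10×3 + 13×1 = 229
B: 10×0 + 9×3 + 14×4 + 12×0 + 13×2 + 10×1 + 10×2 + 13×4 = 191
C: 10×3 + 9×1 + 14×1 + 12×2 + 13×1 + 10×4 + 10×4 + 13×3 = 209
D: 10×2 + 9×0 + 14×3 + 12×3 + 13×0 + 10×2 + 10×0 + 13×2 = 144
E: 10×4 + 9×4 + 14×0 + 12×1 + 13×3 + 10×0 + 10×1 + 13×0 = 137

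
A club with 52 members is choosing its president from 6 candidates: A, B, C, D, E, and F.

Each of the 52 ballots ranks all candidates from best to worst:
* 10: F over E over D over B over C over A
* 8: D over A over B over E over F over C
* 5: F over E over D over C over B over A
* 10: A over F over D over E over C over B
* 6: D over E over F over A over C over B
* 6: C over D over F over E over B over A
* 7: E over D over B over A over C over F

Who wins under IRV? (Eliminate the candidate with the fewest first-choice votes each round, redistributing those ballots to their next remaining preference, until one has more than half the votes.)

D

Round 1: A 10, B 0, C 6, D 14, E 7, F 15. B eliminated.
Round 2: A 10, C 6, D 14, E 7, F 15. C eliminated.
Round 3: A 10, D 20, E 7, F 15. E eliminated.
Round 4: A 10, D 27, F 15. D has a majority (≥27).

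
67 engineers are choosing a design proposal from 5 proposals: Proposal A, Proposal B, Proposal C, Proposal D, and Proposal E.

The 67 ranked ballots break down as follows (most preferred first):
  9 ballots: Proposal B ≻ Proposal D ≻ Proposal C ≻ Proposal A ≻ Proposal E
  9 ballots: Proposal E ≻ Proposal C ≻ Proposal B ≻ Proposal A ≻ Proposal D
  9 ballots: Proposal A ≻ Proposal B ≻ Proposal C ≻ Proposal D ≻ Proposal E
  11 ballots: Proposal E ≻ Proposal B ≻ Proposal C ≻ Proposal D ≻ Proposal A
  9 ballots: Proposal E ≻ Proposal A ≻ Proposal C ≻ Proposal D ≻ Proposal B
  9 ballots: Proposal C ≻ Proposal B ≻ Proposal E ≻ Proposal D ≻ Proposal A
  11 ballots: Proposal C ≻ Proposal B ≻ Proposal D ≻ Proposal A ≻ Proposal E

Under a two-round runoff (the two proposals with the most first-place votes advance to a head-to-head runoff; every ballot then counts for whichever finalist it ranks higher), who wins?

Proposal C

Round 1 first-place votes: Proposal A 9, Proposal B 9, Proposal C 20, Proposal D 0, Proposal E 29. Proposal E and Proposal C advance.
Runoff: Proposal E is ranked above Proposal C on 29 ballots, Proposal C above Proposal E on 38.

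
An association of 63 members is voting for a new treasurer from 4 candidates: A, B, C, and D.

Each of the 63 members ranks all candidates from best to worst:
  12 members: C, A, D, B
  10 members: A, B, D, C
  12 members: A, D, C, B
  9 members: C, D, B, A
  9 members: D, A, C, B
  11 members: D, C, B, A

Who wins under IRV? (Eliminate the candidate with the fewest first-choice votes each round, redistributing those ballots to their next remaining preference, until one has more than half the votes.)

Round 1: A 22, B 0, C 21, D 20. B eliminated.
Round 2: A 22, C 21, D 20. D eliminated.
Round 3: A 31, C 32. C has a majority (≥32).

C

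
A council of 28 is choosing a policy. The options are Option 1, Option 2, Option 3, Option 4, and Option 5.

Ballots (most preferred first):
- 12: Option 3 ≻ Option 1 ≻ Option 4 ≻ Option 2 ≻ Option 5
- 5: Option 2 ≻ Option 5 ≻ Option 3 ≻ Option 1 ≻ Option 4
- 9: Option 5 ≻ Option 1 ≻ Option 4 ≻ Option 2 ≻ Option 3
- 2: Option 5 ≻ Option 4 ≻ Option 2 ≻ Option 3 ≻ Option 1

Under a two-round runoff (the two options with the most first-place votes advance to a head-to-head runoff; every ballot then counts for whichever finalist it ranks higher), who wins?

Option 5

Round 1 first-place votes: Option 1 0, Option 2 5, Option 3 12, Option 4 0, Option 5 11. Option 3 and Option 5 advance.
Runoff: Option 3 is ranked above Option 5 on 12 ballots, Option 5 above Option 3 on 16.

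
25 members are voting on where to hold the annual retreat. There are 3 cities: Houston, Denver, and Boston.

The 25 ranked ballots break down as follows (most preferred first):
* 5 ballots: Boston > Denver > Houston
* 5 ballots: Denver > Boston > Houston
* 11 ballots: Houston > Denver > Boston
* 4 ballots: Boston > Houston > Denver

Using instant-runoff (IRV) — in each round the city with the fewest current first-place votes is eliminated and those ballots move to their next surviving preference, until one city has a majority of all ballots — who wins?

Round 1: Houston 11, Denver 5, Boston 9. Denver eliminated.
Round 2: Houston 11, Boston 14. Boston has a majority (≥13).

Boston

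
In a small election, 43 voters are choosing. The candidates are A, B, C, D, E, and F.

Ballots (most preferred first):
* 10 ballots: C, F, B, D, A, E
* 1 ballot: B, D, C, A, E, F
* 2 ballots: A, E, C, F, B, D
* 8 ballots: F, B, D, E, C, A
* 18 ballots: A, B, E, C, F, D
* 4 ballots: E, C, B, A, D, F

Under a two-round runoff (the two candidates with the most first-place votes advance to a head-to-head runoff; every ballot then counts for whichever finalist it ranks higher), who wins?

Round 1 first-place votes: A 20, B 1, C 10, D 0, E 4, F 8. A and C advance.
Runoff: A is ranked above C on 20 ballots, C above A on 23.

C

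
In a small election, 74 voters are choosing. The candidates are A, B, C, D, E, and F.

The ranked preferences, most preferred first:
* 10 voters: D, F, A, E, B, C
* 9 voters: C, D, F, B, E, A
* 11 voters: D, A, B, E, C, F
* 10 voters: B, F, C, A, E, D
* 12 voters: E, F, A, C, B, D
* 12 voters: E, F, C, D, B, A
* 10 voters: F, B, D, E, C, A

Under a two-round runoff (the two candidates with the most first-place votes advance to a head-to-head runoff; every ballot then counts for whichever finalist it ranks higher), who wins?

D

Round 1 first-place votes: A 0, B 10, C 9, D 21, E 24, F 10. E and D advance.
Runoff: E is ranked above D on 34 ballots, D above E on 40.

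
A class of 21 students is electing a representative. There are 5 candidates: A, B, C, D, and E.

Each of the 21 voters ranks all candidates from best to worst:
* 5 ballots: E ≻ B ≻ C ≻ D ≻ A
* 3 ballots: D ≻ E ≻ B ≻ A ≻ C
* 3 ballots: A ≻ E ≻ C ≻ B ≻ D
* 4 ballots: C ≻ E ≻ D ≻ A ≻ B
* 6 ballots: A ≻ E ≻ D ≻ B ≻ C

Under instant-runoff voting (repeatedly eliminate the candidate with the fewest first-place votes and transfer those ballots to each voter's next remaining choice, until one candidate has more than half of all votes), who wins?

E

Round 1: A 9, B 0, C 4, D 3, E 5. B eliminated.
Round 2: A 9, C 4, D 3, E 5. D eliminated.
Round 3: A 9, C 4, E 8. C eliminated.
Round 4: A 9, E 12. E has a majority (≥11).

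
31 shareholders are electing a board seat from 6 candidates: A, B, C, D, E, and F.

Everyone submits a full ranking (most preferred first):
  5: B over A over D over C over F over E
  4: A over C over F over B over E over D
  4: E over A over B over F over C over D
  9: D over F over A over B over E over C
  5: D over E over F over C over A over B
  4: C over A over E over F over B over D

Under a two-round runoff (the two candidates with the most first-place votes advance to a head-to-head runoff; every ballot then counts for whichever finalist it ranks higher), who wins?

Round 1 first-place votes: A 4, B 5, C 4, D 14, E 4, F 0. D and B advance.
Runoff: D is ranked above B on 14 ballots, B above D on 17.

B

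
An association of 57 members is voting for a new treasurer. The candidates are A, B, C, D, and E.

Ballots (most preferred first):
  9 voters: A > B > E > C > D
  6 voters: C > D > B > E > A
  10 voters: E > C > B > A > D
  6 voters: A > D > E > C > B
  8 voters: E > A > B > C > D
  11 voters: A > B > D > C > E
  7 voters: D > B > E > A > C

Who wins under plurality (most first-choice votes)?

A

First-place votes: A 26, B 0, C 6, D 7, E 18.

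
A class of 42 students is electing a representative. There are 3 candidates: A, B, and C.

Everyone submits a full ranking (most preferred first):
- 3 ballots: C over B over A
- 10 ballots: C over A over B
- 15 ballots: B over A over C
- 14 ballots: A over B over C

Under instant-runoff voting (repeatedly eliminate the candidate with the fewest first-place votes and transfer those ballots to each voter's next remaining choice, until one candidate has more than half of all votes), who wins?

Round 1: A 14, B 15, C 13. C eliminated.
Round 2: A 24, B 18. A has a majority (≥22).

A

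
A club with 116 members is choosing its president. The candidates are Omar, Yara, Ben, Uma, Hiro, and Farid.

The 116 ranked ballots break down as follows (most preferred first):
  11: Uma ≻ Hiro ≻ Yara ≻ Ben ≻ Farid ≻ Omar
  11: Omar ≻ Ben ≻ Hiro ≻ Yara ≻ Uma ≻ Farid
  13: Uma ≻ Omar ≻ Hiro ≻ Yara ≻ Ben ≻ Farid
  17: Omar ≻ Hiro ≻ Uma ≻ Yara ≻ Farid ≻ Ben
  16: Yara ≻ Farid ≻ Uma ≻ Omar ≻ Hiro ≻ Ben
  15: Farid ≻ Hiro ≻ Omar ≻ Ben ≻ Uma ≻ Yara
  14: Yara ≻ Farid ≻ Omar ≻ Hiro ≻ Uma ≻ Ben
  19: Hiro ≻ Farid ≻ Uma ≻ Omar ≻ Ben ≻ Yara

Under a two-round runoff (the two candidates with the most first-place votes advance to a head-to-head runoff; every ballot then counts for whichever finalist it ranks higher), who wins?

Round 1 first-place votes: Omar 28, Yara 30, Ben 0, Uma 24, Hiro 19, Farid 15. Yara and Omar advance.
Runoff: Yara is ranked above Omar on 41 ballots, Omar above Yara on 75.

Omar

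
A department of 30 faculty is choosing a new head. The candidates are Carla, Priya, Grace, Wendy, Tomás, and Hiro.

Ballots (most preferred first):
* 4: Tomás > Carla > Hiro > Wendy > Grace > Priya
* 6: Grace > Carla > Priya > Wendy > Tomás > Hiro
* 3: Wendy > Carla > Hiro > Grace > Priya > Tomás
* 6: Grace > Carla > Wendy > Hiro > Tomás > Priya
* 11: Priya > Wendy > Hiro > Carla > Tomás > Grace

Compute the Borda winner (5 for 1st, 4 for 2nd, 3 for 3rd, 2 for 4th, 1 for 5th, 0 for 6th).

Carla: 4×4 + 6×4 + 3×4 + 6×4 + 11×2 = 98
Priya: 4×0 + 6×3 + 3×1 + 6×0 + 11×5 = 76
Grace: 4×1 + 6×5 + 3×2 + 6×5 + 11×0 = 70
Wendy: 4×2 + 6×2 + 3×5 + 6×3 + 11×4 = 97
Tomás: 4×5 + 6×1 + 3×0 + 6×1 + 11×1 = 43
Hiro: 4×3 + 6×0 + 3×3 + 6×2 + 11×3 = 66

Carla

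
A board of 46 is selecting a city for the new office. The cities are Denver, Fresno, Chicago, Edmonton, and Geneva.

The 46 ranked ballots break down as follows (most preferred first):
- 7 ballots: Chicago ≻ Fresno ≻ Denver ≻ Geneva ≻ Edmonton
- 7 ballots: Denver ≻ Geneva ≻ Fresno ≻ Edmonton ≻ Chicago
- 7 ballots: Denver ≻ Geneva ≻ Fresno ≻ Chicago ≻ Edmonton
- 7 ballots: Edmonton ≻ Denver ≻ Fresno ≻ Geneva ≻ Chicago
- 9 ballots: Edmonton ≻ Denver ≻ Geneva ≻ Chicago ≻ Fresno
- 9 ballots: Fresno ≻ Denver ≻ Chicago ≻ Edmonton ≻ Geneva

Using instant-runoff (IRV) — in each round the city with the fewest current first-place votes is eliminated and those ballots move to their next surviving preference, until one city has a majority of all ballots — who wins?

Fresno

Round 1: Denver 14, Fresno 9, Chicago 7, Edmonton 16, Geneva 0. Geneva eliminated.
Round 2: Denver 14, Fresno 9, Chicago 7, Edmonton 16. Chicago eliminated.
Round 3: Denver 14, Fresno 16, Edmonton 16. Denver eliminated.
Round 4: Fresno 30, Edmonton 16. Fresno has a majority (≥24).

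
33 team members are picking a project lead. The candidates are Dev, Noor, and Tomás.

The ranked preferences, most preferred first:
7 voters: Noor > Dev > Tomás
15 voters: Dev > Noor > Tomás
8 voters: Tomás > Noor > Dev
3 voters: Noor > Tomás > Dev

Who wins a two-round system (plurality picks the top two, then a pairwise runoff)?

Round 1 first-place votes: Dev 15, Noor 10, Tomás 8. Dev and Noor advance.
Runoff: Dev is ranked above Noor on 15 ballots, Noor above Dev on 18.

Noor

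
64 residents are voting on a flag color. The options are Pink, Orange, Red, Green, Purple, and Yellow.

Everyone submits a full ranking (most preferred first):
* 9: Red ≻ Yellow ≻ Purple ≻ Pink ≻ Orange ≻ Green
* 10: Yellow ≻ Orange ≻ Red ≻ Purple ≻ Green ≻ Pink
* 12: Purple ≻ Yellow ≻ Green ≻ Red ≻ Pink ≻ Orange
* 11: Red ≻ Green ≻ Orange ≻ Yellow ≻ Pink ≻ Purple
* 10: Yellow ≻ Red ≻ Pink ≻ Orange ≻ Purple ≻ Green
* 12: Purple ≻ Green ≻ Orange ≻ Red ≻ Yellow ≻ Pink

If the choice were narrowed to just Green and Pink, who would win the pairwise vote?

Green

Green is ranked above Pink on 45 ballots; Pink above Green on 19.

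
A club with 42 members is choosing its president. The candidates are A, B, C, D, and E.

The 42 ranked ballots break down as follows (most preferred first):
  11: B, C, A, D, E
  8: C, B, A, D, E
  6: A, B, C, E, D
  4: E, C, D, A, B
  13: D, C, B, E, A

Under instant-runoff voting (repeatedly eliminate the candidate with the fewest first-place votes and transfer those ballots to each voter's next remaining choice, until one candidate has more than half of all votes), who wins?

Round 1: A 6, B 11, C 8, D 13, E 4. E eliminated.
Round 2: A 6, B 11, C 12, D 13. A eliminated.
Round 3: B 17, C 12, D 13. C eliminated.
Round 4: B 25, D 17. B has a majority (≥22).

B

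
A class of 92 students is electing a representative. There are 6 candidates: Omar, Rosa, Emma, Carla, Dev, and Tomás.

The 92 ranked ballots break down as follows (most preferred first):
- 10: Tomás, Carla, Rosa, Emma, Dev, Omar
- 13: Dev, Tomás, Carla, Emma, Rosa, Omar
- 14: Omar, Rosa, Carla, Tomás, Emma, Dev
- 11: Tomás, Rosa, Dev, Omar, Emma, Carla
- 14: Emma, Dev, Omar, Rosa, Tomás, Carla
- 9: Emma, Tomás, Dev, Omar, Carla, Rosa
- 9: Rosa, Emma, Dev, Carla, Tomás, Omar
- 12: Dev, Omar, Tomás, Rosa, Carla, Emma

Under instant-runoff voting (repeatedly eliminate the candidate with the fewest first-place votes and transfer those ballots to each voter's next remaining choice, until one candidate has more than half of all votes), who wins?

Round 1: Omar 14, Rosa 9, Emma 23, Carla 0, Dev 25, Tomás 21. Carla eliminated.
Round 2: Omar 14, Rosa 9, Emma 23, Dev 25, Tomás 21. Rosa eliminated.
Round 3: Omar 14, Emma 32, Dev 25, Tomás 21. Omar eliminated.
Round 4: Emma 32, Dev 25, Tomás 35. Dev eliminated.
Round 5: Emma 32, Tomás 60. Tomás has a majority (≥47).

Tomás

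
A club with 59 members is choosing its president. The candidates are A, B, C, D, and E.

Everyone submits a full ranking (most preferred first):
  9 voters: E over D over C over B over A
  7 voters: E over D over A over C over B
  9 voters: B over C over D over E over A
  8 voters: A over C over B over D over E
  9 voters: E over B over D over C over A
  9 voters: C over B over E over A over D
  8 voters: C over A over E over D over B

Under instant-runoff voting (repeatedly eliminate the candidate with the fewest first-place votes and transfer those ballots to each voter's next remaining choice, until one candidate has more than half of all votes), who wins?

Round 1: A 8, B 9, C 17, D 0, E 25. D eliminated.
Round 2: A 8, B 9, C 17, E 25. A eliminated.
Round 3: B 9, C 25, E 25. B eliminated.
Round 4: C 34, E 25. C has a majority (≥30).

C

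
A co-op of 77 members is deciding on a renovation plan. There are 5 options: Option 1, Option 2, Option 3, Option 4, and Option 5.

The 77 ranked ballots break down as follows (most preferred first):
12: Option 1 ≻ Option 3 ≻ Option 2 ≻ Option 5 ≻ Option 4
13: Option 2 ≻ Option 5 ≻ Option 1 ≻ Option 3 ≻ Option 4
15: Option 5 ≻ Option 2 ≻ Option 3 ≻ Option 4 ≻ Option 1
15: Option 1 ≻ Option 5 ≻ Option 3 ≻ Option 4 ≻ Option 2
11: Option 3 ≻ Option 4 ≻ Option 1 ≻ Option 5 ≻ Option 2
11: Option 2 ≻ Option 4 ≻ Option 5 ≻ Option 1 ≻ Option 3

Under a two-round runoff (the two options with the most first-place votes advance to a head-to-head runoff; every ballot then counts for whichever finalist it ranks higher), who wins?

Option 2

Round 1 first-place votes: Option 1 27, Option 2 24, Option 3 11, Option 4 0, Option 5 15. Option 1 and Option 2 advance.
Runoff: Option 1 is ranked above Option 2 on 38 ballots, Option 2 above Option 1 on 39.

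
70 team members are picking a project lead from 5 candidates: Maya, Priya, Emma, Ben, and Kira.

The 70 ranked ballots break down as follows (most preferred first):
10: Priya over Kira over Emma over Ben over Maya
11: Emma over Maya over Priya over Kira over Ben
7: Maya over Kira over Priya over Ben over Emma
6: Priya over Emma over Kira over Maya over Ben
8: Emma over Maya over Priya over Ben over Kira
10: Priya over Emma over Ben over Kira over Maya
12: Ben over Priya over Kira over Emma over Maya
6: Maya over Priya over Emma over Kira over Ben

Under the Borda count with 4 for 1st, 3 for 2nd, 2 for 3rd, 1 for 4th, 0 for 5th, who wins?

Maya: 10×0 + 11×3 + 7×4 + 6×1 + 8×3 + 10×0 + 12×0 + 6×4 = 115
Priya: 10×4 + 11×2 + 7×2 + 6×4 + 8×2 + 10×4 + 12×3 + 6×3 = 210
Emma: 10×2 + 11×4 + 7×0 + 6×3 + 8×4 + 10×3 + 12×1 + 6×2 = 168
Ben: 10×1 + 11×0 + 7×1 + 6×0 + 8×1 + 10×2 + 12×4 + 6×0 = 93
Kira: 10×3 + 11×1 + 7×3 + 6×2 + 8×0 + 10×1 + 12×2 + 6×1 = 114

Priya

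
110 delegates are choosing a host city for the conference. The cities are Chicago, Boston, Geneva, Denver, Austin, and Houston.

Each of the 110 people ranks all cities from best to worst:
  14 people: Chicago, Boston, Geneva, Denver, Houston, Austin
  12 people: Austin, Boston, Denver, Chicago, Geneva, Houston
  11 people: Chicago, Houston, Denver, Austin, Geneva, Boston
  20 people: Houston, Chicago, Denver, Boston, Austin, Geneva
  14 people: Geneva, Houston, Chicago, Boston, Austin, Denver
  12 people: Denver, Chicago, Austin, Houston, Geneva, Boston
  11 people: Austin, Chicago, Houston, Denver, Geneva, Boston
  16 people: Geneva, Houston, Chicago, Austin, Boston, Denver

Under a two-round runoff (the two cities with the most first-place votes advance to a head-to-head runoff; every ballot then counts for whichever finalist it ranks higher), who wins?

Chicago

Round 1 first-place votes: Chicago 25, Boston 0, Geneva 30, Denver 12, Austin 23, Houston 20. Geneva and Chicago advance.
Runoff: Geneva is ranked above Chicago on 30 ballots, Chicago above Geneva on 80.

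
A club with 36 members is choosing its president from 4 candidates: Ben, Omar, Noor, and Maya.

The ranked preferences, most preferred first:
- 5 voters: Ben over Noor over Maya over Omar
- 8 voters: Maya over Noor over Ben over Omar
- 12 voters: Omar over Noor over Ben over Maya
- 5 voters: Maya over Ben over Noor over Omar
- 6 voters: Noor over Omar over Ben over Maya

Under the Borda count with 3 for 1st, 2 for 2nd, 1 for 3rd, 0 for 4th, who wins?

Noor

Ben: 5×3 + 8×1 + 12×1 + 5×2 + 6×1 = 51
Omar: 5×0 + 8×0 + 12×3 + 5×0 + 6×2 = 48
Noor: 5×2 + 8×2 + 12×2 + 5×1 + 6×3 = 73
Maya: 5×1 + 8×3 + 12×0 + 5×3 + 6×0 = 44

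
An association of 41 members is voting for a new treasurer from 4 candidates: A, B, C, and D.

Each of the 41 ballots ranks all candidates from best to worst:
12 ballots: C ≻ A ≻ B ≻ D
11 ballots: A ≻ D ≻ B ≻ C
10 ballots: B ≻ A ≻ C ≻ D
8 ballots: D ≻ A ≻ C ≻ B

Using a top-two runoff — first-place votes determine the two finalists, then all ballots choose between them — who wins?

Round 1 first-place votes: A 11, B 10, C 12, D 8. C and A advance.
Runoff: C is ranked above A on 12 ballots, A above C on 29.

A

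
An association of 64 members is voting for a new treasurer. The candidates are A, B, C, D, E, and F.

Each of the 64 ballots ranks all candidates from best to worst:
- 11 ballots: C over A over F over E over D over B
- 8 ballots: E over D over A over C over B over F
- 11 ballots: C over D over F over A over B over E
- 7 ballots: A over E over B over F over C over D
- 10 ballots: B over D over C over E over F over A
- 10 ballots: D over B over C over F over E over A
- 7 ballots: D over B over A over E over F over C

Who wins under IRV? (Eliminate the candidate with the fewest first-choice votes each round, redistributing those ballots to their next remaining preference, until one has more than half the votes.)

Round 1: A 7, B 10, C 22, D 17, E 8, F 0. F eliminated.
Round 2: A 7, B 10, C 22, D 17, E 8. A eliminated.
Round 3: B 10, C 22, D 17, E 15. B eliminated.
Round 4: C 22, D 27, E 15. E eliminated.
Round 5: C 29, D 35. D has a majority (≥33).

D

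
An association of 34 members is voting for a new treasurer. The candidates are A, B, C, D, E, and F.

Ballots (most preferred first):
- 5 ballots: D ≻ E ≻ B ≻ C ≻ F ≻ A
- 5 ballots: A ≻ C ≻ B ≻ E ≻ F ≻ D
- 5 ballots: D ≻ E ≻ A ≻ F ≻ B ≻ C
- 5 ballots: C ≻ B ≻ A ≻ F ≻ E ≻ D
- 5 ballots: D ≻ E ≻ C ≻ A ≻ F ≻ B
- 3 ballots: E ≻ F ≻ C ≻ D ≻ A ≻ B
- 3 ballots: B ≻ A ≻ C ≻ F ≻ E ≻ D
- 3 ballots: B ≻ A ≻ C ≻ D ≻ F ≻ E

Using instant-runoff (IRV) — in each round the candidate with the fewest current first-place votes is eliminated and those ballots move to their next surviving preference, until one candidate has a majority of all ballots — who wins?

Round 1: A 5, B 6, C 5, D 15, E 3, F 0. F eliminated.
Round 2: A 5, B 6, C 5, D 15, E 3. E eliminated.
Round 3: A 5, B 6, C 8, D 15. A eliminated.
Round 4: B 6, C 13, D 15. B eliminated.
Round 5: C 19, D 15. C has a majority (≥18).

C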